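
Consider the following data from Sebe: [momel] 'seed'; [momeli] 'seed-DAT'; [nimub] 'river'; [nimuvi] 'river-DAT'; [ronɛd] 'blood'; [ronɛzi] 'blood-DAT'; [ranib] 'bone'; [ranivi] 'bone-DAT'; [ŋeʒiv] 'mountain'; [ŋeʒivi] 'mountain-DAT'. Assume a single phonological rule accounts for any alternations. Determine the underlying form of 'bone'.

'bone' shows [b] ~ [v] at the end of the stem ([ranib] vs [ranivi]).
The stem 'mountain' ([ŋeʒiv], [ŋeʒivi]) shows [v] unchanged in both environments, so [v] cannot be basic with [b] derived in isolation.
The alternation reflects intervocalic spirantization: voiced stops become fricatives between vowels. /b/ is underlying.

/ranib/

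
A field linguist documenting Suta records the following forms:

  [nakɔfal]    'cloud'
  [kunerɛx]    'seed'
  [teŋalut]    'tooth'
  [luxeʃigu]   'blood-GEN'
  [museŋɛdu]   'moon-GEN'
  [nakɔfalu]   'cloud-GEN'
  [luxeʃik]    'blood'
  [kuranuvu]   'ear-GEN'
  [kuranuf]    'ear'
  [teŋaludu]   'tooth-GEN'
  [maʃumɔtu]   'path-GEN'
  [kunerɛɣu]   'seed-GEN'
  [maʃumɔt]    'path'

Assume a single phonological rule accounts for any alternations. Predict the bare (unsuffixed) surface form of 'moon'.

[museŋɛt]

The root 'tooth' surfaces as [teŋaludu] and [teŋalut], with a stem-final [d] ~ [t] alternation.
But 'path' keeps [t] in both environments ([maʃumɔtu], [maʃumɔt]), so there is no rule changing /t/ to [d] before the GEN suffix.
The alternation reflects word-final obstruent devoicing: voiced obstruents become voiceless word-finally. /d/ is underlying.
From [museŋɛdu] the stem 'moon' is /museŋɛd/; word-finally this yields [museŋɛt].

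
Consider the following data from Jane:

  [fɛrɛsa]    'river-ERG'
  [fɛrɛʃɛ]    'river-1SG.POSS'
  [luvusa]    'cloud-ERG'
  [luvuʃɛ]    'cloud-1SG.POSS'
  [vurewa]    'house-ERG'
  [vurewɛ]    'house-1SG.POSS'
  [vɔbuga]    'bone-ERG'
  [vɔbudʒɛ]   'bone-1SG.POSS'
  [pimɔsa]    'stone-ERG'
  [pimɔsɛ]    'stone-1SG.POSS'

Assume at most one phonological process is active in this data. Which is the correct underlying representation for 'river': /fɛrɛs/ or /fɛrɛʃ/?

The stem for 'river' ends in [s] in [fɛrɛsa] but [ʃ] in [fɛrɛʃɛ].
But 'stone' keeps [s] in both environments ([pimɔsa], [pimɔsɛ]), so there is no rule changing /s/ to [ʃ] before the 1SG.POSS suffix.
The alternation reflects depalatalization: palato-alveolar /dʒ/ and /ʃ/ become [g] and [s] when no front vowel follows. /ʃ/ is underlying.

/fɛrɛʃ/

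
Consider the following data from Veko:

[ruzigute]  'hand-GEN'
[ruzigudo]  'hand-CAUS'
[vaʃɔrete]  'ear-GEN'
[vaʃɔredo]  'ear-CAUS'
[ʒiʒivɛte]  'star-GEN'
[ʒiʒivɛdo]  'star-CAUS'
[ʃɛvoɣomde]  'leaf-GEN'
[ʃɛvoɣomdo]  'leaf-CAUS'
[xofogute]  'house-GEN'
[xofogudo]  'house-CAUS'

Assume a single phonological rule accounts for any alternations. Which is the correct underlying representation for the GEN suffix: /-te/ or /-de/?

The GEN suffix surfaces as [-de] and [-te], depending on the final segment of the stem.
By contrast the CAUS suffix keeps its initial [d] throughout — that segment must be underlying.
The GEN suffix is therefore /-te/ underlyingly, with post-nasal voicing: voiceless stops become voiced after a nasal.

/-te/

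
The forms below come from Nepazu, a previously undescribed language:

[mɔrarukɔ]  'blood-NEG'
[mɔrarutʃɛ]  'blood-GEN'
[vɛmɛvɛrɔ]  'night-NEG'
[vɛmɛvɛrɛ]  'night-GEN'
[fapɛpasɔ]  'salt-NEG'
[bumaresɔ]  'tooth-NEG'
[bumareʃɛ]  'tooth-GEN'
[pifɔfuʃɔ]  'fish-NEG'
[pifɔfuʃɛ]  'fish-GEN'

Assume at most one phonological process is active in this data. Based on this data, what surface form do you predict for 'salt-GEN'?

[fapɛpaʃɛ]

'tooth' shows [s] ~ [ʃ] at the end of the stem ([bumaresɔ] vs [bumareʃɛ]).
Compare 'fish', with invariant [ʃ] in [pifɔfuʃɔ] and [pifɔfuʃɛ]: an analysis with underlying /ʃ/ and a rule producing [s] before the NEG suffix would wrongly predict alternation here too.
The underlying segment must be /s/; /k/ and /s/ become palato-alveolar [tʃ] and [ʃ] before a front vowel, yielding [ʃ] there.
The one attested form of 'salt', [fapɛpasɔ], shows underlying /fapɛpas/. Applying the same rule before a front vowel gives [fapɛpaʃɛ].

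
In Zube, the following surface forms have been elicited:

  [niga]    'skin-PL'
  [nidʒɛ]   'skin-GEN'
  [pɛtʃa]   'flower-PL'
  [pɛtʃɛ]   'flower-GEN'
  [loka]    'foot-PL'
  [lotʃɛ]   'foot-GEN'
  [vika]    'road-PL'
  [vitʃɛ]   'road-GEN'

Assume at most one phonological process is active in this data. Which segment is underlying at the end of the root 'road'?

/k/

In [vika] and [vitʃɛ] the final segment of 'road' alternates: [k] ~ [tʃ].
But 'flower' keeps [tʃ] in both environments ([pɛtʃa], [pɛtʃɛ]), so there is no rule changing /tʃ/ to [k] before the PL suffix.
The alternation reflects palatalization before a front vowel: /k/ and /g/ become palato-alveolar [tʃ] and [dʒ] before a front vowel. /k/ is underlying.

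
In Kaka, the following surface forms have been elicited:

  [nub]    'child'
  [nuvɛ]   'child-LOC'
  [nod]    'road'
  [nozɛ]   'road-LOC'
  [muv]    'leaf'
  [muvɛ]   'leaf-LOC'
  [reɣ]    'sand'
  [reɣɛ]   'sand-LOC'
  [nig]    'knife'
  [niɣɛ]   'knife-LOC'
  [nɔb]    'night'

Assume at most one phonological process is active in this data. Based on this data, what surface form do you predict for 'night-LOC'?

'child' shows [b] ~ [v] at the end of the stem ([nub] vs [nuvɛ]).
If /v/ were underlying and a rule turned it into [b] in isolation, 'leaf' would also alternate; but it has [v] in both [muv] and [muvɛ].
So /b/ is underlying, and a rule of intervocalic spirantization — voiced stops become fricatives between vowels — gives [v].
The one attested form of 'night', [nɔb], shows underlying /nɔb/. Applying the same rule between vowels gives [nɔvɛ].

[nɔvɛ]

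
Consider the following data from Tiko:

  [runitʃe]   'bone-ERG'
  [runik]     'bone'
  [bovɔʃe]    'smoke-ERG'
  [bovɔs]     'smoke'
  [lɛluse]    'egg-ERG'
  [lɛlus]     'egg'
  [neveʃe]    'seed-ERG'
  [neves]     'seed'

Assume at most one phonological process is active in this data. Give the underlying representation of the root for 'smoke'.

/bovɔʃ/

In [bovɔʃe] and [bovɔs] the final segment of 'smoke' alternates: [ʃ] ~ [s].
If /s/ were underlying and a rule turned it into [ʃ] before the ERG suffix, 'egg' would also alternate; but it has [s] in both [lɛluse] and [lɛlus].
The underlying segment must be /ʃ/; palato-alveolar /tʃ/ and /ʃ/ become [k] and [s] when no front vowel follows, yielding [s] there.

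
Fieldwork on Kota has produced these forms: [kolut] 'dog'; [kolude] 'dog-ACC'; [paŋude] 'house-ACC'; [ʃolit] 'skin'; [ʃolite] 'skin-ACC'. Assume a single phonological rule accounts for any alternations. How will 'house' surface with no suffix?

[paŋut]

The root 'dog' surfaces as [kolut] and [kolude], with a stem-final [t] ~ [d] alternation.
If /t/ were underlying and a rule turned it into [d] before the ACC suffix, 'skin' would also alternate; but it has [t] in both [ʃolit] and [ʃolite].
The underlying segment must be /d/; voiced obstruents become voiceless word-finally, yielding [t] there.
From [paŋude] the stem 'house' is /paŋud/; word-finally this yields [paŋut].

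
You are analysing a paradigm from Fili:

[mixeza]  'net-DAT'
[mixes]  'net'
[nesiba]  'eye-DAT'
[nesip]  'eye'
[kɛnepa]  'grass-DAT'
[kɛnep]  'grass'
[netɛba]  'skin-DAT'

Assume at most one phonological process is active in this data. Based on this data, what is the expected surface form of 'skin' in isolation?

[netɛp]

'eye' shows [b] ~ [p] at the end of the stem ([nesiba] vs [nesip]).
But 'grass' keeps [p] in both environments ([kɛnepa], [kɛnep]), so there is no rule changing /p/ to [b] before the DAT suffix.
The alternation reflects word-final obstruent devoicing: voiced obstruents become voiceless word-finally. /b/ is underlying.
From [netɛba] the stem 'skin' is /netɛb/; word-finally this yields [netɛp].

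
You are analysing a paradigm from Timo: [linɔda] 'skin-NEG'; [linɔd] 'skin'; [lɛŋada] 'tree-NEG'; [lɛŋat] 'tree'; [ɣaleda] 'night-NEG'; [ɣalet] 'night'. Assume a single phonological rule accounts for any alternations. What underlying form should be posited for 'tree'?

The root 'tree' surfaces as [lɛŋada] and [lɛŋat], with a stem-final [d] ~ [t] alternation.
Compare 'skin', with invariant [d] in [linɔda] and [linɔd]: an analysis with underlying /d/ and a rule producing [t] in isolation would wrongly predict alternation here too.
So /t/ is underlying, and a rule of intervocalic voicing — voiceless stops become voiced between vowels — gives [d].

/lɛŋat/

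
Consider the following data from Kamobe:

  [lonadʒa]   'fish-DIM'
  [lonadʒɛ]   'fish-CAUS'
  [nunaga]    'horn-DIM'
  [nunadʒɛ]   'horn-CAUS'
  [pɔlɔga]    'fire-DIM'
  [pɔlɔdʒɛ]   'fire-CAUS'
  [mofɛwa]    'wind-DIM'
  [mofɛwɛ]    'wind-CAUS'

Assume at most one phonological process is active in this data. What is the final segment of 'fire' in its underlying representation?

/g/

The root 'fire' surfaces as [pɔlɔga] and [pɔlɔdʒɛ], with a stem-final [g] ~ [dʒ] alternation.
Compare 'fish', with invariant [dʒ] in [lonadʒa] and [lonadʒɛ]: an analysis with underlying /dʒ/ and a rule producing [g] before the DIM suffix would wrongly predict alternation here too.
The underlying segment must be /g/; /g/ becomes palato-alveolar [dʒ] before a front vowel, yielding [dʒ] there.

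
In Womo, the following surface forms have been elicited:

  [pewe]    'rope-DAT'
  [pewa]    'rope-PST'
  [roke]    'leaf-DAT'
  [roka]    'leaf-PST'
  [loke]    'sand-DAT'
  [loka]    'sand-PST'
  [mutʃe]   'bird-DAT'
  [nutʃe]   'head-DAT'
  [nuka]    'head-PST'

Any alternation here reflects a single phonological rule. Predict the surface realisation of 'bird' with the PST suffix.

In [nutʃe] and [nuka] the final segment of 'head' alternates: [tʃ] ~ [k].
But 'leaf' keeps [k] in both environments ([roke], [roka]), so there is no rule changing /k/ to [tʃ] before the DAT suffix.
The underlying segment must be /tʃ/; palato-alveolar /tʃ/ becomes [k] when no front vowel follows, yielding [k] there.
The one attested form of 'bird', [mutʃe], shows underlying /mutʃ/. Applying the same rule when no front vowel follows gives [muka].

[muka]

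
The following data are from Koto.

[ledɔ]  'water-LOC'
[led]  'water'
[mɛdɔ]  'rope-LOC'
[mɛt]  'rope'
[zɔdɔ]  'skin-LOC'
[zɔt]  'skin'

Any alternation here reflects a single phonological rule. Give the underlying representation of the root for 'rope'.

/mɛt/

'rope' shows [d] ~ [t] at the end of the stem ([mɛdɔ] vs [mɛt]).
Compare 'water', with invariant [d] in [ledɔ] and [led]: an analysis with underlying /d/ and a rule producing [t] in isolation would wrongly predict alternation here too.
The underlying segment must be /t/; voiceless stops become voiced between vowels, yielding [d] there.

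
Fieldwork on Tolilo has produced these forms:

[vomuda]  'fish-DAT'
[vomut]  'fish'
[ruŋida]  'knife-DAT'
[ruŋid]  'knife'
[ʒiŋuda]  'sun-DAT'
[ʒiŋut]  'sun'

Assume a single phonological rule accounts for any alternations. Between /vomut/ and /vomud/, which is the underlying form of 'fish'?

The stem for 'fish' ends in [d] in [vomuda] but [t] in [vomut].
Compare 'knife', with invariant [d] in [ruŋida] and [ruŋid]: an analysis with underlying /d/ and a rule producing [t] in isolation would wrongly predict alternation here too.
Therefore /t/ is basic and [d] is derived by intervocalic voicing (voiceless stops become voiced between vowels).

/vomut/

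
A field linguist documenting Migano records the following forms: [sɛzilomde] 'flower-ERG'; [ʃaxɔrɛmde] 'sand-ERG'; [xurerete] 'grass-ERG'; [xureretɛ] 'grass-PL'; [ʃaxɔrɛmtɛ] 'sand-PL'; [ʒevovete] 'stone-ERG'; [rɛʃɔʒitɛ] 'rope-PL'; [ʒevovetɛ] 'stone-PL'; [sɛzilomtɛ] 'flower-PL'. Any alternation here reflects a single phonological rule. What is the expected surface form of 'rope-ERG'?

[rɛʃɔʒite]

The ERG suffix surfaces as [-de] and [-te], depending on the final segment of the stem.
The PL suffix, which begins with [t], is invariant after every stem; so [t] is not altered by any rule here.
So the underlying form is /-de/, and voiced stops become voiceless after a vowel.
After 'rope', which ends in a vowel, the suffix surfaces as [-te], giving [rɛʃɔʒite].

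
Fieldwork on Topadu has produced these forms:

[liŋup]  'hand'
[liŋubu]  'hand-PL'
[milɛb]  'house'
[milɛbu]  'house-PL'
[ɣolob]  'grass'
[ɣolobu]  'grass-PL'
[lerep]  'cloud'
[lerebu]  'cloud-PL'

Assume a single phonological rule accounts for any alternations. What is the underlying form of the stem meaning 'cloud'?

In [lerep] and [lerebu] the final segment of 'cloud' alternates: [p] ~ [b].
Compare 'grass', with invariant [b] in [ɣolob] and [ɣolobu]: an analysis with underlying /b/ and a rule producing [p] in isolation would wrongly predict alternation here too.
The alternation reflects intervocalic voicing: voiceless stops become voiced between vowels. /p/ is underlying.

/lerep/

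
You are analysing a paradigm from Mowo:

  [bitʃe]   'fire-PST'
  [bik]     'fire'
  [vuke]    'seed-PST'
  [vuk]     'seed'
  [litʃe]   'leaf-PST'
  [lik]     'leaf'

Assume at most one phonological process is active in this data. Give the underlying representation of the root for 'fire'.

The root 'fire' surfaces as [bitʃe] and [bik], with a stem-final [tʃ] ~ [k] alternation.
Compare 'seed', with invariant [k] in [vuke] and [vuk]: an analysis with underlying /k/ and a rule producing [tʃ] before the PST suffix would wrongly predict alternation here too.
The underlying segment must be /tʃ/; palato-alveolar /tʃ/ becomes [k] when no front vowel follows, yielding [k] there.
So 'fire' = /bitʃ/.

/bitʃ/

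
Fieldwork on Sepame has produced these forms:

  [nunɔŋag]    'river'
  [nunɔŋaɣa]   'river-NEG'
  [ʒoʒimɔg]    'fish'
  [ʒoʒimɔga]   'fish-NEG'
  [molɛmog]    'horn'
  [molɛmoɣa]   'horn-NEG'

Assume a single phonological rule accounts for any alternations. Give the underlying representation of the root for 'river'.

The root 'river' surfaces as [nunɔŋag] and [nunɔŋaɣa], with a stem-final [g] ~ [ɣ] alternation.
The stem 'fish' ([ʒoʒimɔg], [ʒoʒimɔga]) shows [g] unchanged in both environments, so [g] cannot be basic with [ɣ] derived before the NEG suffix.
The alternation reflects word-final hardening: voiced fricatives become stops word-finally. /ɣ/ is underlying.
Hence 'river' is /nunɔŋaɣ/ underlyingly.

/nunɔŋaɣ/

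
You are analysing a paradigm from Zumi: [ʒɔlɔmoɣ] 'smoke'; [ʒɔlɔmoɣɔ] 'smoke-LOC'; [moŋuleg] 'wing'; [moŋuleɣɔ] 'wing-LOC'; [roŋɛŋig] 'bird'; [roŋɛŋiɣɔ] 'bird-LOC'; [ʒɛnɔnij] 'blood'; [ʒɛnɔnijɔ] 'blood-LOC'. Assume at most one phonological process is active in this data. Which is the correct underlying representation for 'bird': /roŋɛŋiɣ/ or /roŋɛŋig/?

/roŋɛŋig/

In [roŋɛŋig] and [roŋɛŋiɣɔ] the final segment of 'bird' alternates: [g] ~ [ɣ].
The stem 'smoke' ([ʒɔlɔmoɣ], [ʒɔlɔmoɣɔ]) shows [ɣ] unchanged in both environments, so [ɣ] cannot be basic with [g] derived in isolation.
Therefore /g/ is basic and [ɣ] is derived by intervocalic spirantization (voiced stops become fricatives between vowels).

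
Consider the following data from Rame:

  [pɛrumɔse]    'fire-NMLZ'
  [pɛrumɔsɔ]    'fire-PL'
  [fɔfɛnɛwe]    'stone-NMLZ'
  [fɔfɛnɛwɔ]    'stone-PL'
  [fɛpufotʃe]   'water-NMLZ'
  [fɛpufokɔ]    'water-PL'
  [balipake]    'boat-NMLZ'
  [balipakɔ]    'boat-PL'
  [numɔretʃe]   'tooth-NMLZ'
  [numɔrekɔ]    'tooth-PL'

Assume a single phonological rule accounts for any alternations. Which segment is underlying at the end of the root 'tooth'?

The root 'tooth' surfaces as [numɔretʃe] and [numɔrekɔ], with a stem-final [tʃ] ~ [k] alternation.
But 'boat' keeps [k] in both environments ([balipake], [balipakɔ]), so there is no rule changing /k/ to [tʃ] before the NMLZ suffix.
The alternation reflects depalatalization: palato-alveolar /tʃ/ becomes [k] when no front vowel follows. /tʃ/ is underlying.

/tʃ/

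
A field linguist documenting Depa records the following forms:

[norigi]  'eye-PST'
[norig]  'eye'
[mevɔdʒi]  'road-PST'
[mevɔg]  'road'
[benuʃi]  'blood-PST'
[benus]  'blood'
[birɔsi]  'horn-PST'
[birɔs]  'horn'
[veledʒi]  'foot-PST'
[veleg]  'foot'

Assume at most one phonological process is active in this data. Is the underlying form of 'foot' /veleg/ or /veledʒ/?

The stem for 'foot' ends in [dʒ] in [veledʒi] but [g] in [veleg].
Compare 'eye', with invariant [g] in [norigi] and [norig]: an analysis with underlying /g/ and a rule producing [dʒ] before the PST suffix would wrongly predict alternation here too.
So /dʒ/ is underlying, and a rule of depalatalization — palato-alveolar /dʒ/ and /ʃ/ become [g] and [s] when no front vowel follows — gives [g].

/veledʒ/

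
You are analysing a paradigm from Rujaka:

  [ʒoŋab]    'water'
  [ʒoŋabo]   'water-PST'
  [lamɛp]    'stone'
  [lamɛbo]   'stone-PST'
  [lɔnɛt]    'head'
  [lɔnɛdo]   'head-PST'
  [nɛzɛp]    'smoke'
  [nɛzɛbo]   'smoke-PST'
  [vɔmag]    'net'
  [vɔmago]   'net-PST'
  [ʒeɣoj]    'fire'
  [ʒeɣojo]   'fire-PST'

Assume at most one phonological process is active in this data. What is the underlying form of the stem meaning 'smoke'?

In [nɛzɛp] and [nɛzɛbo] the final segment of 'smoke' alternates: [p] ~ [b].
But 'water' keeps [b] in both environments ([ʒoŋab], [ʒoŋabo]), so there is no rule changing /b/ to [p] in isolation.
The underlying segment must be /p/; voiceless stops become voiced between vowels, yielding [b] there.

/nɛzɛp/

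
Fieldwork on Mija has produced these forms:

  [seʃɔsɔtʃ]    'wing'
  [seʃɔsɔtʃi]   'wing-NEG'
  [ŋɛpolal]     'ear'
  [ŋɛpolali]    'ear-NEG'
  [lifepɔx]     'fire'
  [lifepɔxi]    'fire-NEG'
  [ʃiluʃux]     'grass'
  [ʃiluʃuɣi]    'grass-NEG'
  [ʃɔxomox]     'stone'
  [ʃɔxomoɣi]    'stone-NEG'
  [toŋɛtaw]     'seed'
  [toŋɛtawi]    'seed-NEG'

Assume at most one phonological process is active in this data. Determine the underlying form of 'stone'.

/ʃɔxomoɣ/

In [ʃɔxomox] and [ʃɔxomoɣi] the final segment of 'stone' alternates: [x] ~ [ɣ].
But 'fire' keeps [x] in both environments ([lifepɔx], [lifepɔxi]), so there is no rule changing /x/ to [ɣ] before the NEG suffix.
So /ɣ/ is underlying, and a rule of word-final obstruent devoicing — voiced obstruents become voiceless word-finally — gives [x].
So 'stone' = /ʃɔxomoɣ/.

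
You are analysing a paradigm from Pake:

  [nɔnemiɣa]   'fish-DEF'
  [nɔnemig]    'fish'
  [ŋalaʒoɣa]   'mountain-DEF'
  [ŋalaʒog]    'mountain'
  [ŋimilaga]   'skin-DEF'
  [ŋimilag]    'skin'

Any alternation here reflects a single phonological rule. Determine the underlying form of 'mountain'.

The stem for 'mountain' ends in [ɣ] in [ŋalaʒoɣa] but [g] in [ŋalaʒog].
If /g/ were underlying and a rule turned it into [ɣ] before the DEF suffix, 'skin' would also alternate; but it has [g] in both [ŋimilaga] and [ŋimilag].
The alternation reflects word-final hardening: voiced fricatives become stops word-finally. /ɣ/ is underlying.
So 'mountain' = /ŋalaʒoɣ/.

/ŋalaʒoɣ/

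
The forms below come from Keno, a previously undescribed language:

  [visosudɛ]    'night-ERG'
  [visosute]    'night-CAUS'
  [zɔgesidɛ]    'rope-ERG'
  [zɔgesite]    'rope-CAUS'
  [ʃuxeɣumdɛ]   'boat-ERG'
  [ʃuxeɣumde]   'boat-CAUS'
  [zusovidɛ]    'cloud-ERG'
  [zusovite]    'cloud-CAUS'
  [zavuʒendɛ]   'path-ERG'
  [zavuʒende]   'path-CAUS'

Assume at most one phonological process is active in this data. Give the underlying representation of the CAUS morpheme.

The CAUS morpheme has two allomorphs, [-de] and [-te].
The ERG suffix, which begins with [d], is invariant after every stem; so [d] is not altered by any rule here.
The CAUS suffix is therefore /-te/ underlyingly, with post-nasal voicing: voiceless stops become voiced after a nasal.

/-te/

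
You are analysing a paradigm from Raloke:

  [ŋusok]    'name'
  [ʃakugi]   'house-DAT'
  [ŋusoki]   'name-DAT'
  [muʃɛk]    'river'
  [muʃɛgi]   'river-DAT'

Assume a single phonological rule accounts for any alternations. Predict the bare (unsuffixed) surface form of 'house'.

[ʃakuk]

In [muʃɛgi] and [muʃɛk] the final segment of 'river' alternates: [g] ~ [k].
But 'name' keeps [k] in both environments ([ŋusoki], [ŋusok]), so there is no rule changing /k/ to [g] before the DAT suffix.
The alternation reflects word-final obstruent devoicing: voiced obstruents become voiceless word-finally. /g/ is underlying.
From [ʃakugi] the stem 'house' is /ʃakug/; word-finally this yields [ʃakuk].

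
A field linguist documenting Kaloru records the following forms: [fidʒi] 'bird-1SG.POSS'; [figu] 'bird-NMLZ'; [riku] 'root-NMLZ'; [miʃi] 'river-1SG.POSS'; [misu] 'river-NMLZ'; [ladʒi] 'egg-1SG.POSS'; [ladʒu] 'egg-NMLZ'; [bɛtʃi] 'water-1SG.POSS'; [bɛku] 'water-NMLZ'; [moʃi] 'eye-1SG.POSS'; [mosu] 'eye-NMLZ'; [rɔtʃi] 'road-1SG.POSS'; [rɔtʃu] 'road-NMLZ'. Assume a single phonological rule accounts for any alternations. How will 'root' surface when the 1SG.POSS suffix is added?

[ritʃi]

'water' shows [tʃ] ~ [k] at the end of the stem ([bɛtʃi] vs [bɛku]).
Compare 'road', with invariant [tʃ] in [rɔtʃi] and [rɔtʃu]: an analysis with underlying /tʃ/ and a rule producing [k] before the NMLZ suffix would wrongly predict alternation here too.
The alternation reflects palatalization before a front vowel: /k/, /g/ and /s/ become palato-alveolar [tʃ], [dʒ] and [ʃ] before a front vowel. /k/ is underlying.
The one attested form of 'root', [riku], shows underlying /rik/. Applying the same rule before a front vowel gives [ritʃi].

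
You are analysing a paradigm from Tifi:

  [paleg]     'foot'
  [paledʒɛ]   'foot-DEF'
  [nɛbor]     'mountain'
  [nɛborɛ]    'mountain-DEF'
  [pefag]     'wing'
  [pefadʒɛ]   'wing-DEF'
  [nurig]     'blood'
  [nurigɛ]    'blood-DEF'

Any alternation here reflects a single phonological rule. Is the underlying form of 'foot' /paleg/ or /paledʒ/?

/paledʒ/

In [paleg] and [paledʒɛ] the final segment of 'foot' alternates: [g] ~ [dʒ].
The stem 'blood' ([nurig], [nurigɛ]) shows [g] unchanged in both environments, so [g] cannot be basic with [dʒ] derived before the DEF suffix.
Therefore /dʒ/ is basic and [g] is derived by depalatalization (palato-alveolar /dʒ/ becomes [g] when no front vowel follows).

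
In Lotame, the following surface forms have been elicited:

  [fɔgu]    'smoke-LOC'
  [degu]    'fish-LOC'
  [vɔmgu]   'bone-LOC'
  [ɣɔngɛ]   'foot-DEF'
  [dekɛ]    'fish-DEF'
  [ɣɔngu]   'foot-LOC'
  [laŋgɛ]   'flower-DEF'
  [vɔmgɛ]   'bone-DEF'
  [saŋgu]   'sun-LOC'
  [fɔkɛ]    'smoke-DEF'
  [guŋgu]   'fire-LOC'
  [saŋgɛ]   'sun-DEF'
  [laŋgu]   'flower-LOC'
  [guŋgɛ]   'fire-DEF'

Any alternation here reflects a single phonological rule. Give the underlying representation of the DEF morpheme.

The DEF morpheme has two allomorphs, [-gɛ] and [-kɛ].
By contrast the LOC suffix keeps its initial [g] throughout — that segment must be underlying.
So the underlying form is /-kɛ/, and voiceless stops become voiced after a nasal.

/-kɛ/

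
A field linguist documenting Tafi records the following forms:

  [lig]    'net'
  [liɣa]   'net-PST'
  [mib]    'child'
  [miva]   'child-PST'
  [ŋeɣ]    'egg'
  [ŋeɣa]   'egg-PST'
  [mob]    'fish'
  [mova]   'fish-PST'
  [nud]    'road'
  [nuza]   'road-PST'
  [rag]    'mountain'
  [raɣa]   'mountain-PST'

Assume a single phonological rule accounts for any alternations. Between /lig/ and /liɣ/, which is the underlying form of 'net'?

/lig/

The root 'net' surfaces as [lig] and [liɣa], with a stem-final [g] ~ [ɣ] alternation.
Compare 'egg', with invariant [ɣ] in [ŋeɣ] and [ŋeɣa]: an analysis with underlying /ɣ/ and a rule producing [g] in isolation would wrongly predict alternation here too.
Therefore /g/ is basic and [ɣ] is derived by intervocalic spirantization (voiced stops become fricatives between vowels).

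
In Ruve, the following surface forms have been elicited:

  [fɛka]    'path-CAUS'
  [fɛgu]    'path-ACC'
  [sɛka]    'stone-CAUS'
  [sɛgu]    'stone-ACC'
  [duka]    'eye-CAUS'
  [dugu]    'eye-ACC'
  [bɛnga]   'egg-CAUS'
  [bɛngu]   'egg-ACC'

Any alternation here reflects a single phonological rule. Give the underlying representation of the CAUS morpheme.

The CAUS suffix surfaces as [-ga] and [-ka], depending on the final segment of the stem.
By contrast the ACC suffix keeps its initial [g] throughout — that segment must be underlying.
The CAUS suffix is therefore /-ka/ underlyingly, with post-nasal voicing: voiceless stops become voiced after a nasal.

/-ka/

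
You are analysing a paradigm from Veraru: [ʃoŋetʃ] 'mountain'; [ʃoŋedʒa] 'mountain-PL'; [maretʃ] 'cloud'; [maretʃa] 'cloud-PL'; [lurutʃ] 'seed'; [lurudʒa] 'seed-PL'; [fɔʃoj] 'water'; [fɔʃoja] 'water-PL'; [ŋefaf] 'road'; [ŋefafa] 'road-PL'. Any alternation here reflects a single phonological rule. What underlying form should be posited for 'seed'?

In [lurutʃ] and [lurudʒa] the final segment of 'seed' alternates: [tʃ] ~ [dʒ].
If /tʃ/ were underlying and a rule turned it into [dʒ] before the PL suffix, 'cloud' would also alternate; but it has [tʃ] in both [maretʃ] and [maretʃa].
So /dʒ/ is underlying, and a rule of word-final obstruent devoicing — voiced obstruents become voiceless word-finally — gives [tʃ].
So 'seed' = /lurudʒ/.

/lurudʒ/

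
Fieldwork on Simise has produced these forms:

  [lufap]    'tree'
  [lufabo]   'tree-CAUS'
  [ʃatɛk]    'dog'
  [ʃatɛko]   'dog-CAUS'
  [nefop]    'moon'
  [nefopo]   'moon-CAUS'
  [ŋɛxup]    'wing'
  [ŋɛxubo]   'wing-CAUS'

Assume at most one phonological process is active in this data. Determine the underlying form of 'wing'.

'wing' shows [p] ~ [b] at the end of the stem ([ŋɛxup] vs [ŋɛxubo]).
If /p/ were underlying and a rule turned it into [b] before the CAUS suffix, 'moon' would also alternate; but it has [p] in both [nefop] and [nefopo].
The alternation reflects word-final obstruent devoicing: voiced obstruents become voiceless word-finally. /b/ is underlying.
So 'wing' = /ŋɛxub/.

/ŋɛxub/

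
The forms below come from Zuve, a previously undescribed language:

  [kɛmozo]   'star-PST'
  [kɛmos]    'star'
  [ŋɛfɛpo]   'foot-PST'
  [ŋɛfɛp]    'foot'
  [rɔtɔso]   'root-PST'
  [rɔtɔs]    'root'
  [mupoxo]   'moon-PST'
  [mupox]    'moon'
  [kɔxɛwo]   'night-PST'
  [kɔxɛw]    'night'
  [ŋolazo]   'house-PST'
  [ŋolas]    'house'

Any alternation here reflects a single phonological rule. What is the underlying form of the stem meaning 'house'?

/ŋolaz/

The stem for 'house' ends in [z] in [ŋolazo] but [s] in [ŋolas].
The stem 'root' ([rɔtɔso], [rɔtɔs]) shows [s] unchanged in both environments, so [s] cannot be basic with [z] derived before the PST suffix.
The alternation reflects word-final obstruent devoicing: voiced obstruents become voiceless word-finally. /z/ is underlying.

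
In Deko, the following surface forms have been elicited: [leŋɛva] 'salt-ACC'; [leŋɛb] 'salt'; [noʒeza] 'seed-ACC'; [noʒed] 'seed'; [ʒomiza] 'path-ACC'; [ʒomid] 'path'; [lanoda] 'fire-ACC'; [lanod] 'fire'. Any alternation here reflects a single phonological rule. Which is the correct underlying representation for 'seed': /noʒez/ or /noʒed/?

/noʒez/

'seed' shows [z] ~ [d] at the end of the stem ([noʒeza] vs [noʒed]).
The stem 'fire' ([lanoda], [lanod]) shows [d] unchanged in both environments, so [d] cannot be basic with [z] derived before the ACC suffix.
Therefore /z/ is basic and [d] is derived by word-final hardening (voiced fricatives become stops word-finally).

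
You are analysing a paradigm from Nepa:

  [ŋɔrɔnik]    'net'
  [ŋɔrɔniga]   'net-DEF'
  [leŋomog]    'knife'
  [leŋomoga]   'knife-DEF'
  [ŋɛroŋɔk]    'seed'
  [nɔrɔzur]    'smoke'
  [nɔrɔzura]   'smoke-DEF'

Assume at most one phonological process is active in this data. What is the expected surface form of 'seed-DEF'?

The root 'net' surfaces as [ŋɔrɔnik] and [ŋɔrɔniga], with a stem-final [k] ~ [g] alternation.
Compare 'knife', with invariant [g] in [leŋomog] and [leŋomoga]: an analysis with underlying /g/ and a rule producing [k] in isolation would wrongly predict alternation here too.
The alternation reflects intervocalic voicing: voiceless stops become voiced between vowels. /k/ is underlying.
From [ŋɛroŋɔk] the stem 'seed' is /ŋɛroŋɔk/; between vowels this yields [ŋɛroŋɔga].

[ŋɛroŋɔga]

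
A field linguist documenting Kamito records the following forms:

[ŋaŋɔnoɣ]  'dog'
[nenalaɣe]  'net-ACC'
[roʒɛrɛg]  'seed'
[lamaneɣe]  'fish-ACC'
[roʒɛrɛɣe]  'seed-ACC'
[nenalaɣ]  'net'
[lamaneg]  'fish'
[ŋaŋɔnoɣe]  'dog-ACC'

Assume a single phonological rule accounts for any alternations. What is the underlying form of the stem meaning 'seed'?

/roʒɛrɛg/

'seed' shows [ɣ] ~ [g] at the end of the stem ([roʒɛrɛɣe] vs [roʒɛrɛg]).
If /ɣ/ were underlying and a rule turned it into [g] in isolation, 'dog' would also alternate; but it has [ɣ] in both [ŋaŋɔnoɣe] and [ŋaŋɔnoɣ].
The alternation reflects intervocalic spirantization: voiced stops become fricatives between vowels. /g/ is underlying.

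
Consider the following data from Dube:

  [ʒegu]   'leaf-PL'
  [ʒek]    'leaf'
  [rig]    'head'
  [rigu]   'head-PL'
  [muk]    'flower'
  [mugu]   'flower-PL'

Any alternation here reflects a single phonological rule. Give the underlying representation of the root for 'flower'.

/muk/

In [muk] and [mugu] the final segment of 'flower' alternates: [k] ~ [g].
Compare 'head', with invariant [g] in [rig] and [rigu]: an analysis with underlying /g/ and a rule producing [k] in isolation would wrongly predict alternation here too.
Therefore /k/ is basic and [g] is derived by intervocalic voicing (voiceless stops become voiced between vowels).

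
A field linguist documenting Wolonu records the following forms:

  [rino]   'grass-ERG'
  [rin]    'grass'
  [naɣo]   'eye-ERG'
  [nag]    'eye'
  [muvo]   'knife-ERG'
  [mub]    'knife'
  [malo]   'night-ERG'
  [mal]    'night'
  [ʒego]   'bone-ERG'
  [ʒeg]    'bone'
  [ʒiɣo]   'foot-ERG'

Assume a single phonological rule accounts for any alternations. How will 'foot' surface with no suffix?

The stem for 'eye' ends in [ɣ] in [naɣo] but [g] in [nag].
The stem 'bone' ([ʒego], [ʒeg]) shows [g] unchanged in both environments, so [g] cannot be basic with [ɣ] derived before the ERG suffix.
So /ɣ/ is underlying, and a rule of word-final hardening — voiced fricatives become stops word-finally — gives [g].
From [ʒiɣo] the stem 'foot' is /ʒiɣ/; word-finally this yields [ʒig].

[ʒig]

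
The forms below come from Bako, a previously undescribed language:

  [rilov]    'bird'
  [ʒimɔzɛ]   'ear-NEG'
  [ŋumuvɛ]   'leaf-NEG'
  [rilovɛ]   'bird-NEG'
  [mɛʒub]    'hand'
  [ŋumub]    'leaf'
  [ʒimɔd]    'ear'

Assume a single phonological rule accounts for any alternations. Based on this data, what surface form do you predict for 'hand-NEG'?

[mɛʒuvɛ]

In [ŋumub] and [ŋumuvɛ] the final segment of 'leaf' alternates: [b] ~ [v].
But 'bird' keeps [v] in both environments ([rilov], [rilovɛ]), so there is no rule changing /v/ to [b] in isolation.
The alternation reflects intervocalic spirantization: voiced stops become fricatives between vowels. /b/ is underlying.
The one attested form of 'hand', [mɛʒub], shows underlying /mɛʒub/. Applying the same rule between vowels gives [mɛʒuvɛ].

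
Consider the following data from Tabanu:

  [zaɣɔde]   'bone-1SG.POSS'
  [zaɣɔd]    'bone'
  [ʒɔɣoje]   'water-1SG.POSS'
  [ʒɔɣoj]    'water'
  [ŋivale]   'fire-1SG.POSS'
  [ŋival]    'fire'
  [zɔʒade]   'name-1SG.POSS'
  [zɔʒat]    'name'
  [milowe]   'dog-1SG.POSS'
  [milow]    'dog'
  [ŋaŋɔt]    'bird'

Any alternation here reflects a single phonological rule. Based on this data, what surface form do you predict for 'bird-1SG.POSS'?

In [zɔʒade] and [zɔʒat] the final segment of 'name' alternates: [d] ~ [t].
If /d/ were underlying and a rule turned it into [t] in isolation, 'bone' would also alternate; but it has [d] in both [zaɣɔde] and [zaɣɔd].
The alternation reflects intervocalic voicing: voiceless stops become voiced between vowels. /t/ is underlying.
The one attested form of 'bird', [ŋaŋɔt], shows underlying /ŋaŋɔt/. Applying the same rule between vowels gives [ŋaŋɔde].

[ŋaŋɔde]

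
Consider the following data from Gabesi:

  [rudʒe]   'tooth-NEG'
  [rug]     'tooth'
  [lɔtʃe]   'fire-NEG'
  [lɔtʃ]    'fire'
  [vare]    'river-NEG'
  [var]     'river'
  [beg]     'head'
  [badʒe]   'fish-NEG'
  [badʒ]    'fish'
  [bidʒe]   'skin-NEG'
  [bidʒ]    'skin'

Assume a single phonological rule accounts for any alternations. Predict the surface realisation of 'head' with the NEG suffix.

In [rudʒe] and [rug] the final segment of 'tooth' alternates: [dʒ] ~ [g].
But 'skin' keeps [dʒ] in both environments ([bidʒe], [bidʒ]), so there is no rule changing /dʒ/ to [g] in isolation.
The underlying segment must be /g/; /g/ becomes palato-alveolar [dʒ] before a front vowel, yielding [dʒ] there.
From [beg] the stem 'head' is /beg/; before a front vowel this yields [bedʒe].

[bedʒe]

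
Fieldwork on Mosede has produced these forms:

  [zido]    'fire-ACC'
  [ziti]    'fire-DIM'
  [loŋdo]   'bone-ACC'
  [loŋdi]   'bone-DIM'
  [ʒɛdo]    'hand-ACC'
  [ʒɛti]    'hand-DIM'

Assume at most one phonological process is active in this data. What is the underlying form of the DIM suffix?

The DIM suffix surfaces as [-di] and [-ti], depending on the final segment of the stem.
By contrast the ACC suffix keeps its initial [d] throughout — that segment must be underlying.
So the underlying form is /-ti/, and voiceless stops become voiced after a nasal.

/-ti/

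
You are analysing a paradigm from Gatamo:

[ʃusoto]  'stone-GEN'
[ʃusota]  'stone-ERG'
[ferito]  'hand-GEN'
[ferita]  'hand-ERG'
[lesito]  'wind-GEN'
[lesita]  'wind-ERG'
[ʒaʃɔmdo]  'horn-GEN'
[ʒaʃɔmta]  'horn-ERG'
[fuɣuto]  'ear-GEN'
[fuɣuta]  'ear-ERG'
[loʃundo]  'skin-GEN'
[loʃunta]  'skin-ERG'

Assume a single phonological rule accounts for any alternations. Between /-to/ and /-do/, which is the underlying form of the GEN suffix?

The GEN suffix surfaces as [-do] and [-to], depending on the final segment of the stem.
The ERG suffix, which begins with [t], is invariant after every stem; so [t] is not altered by any rule here.
So the underlying form is /-do/, and voiced stops become voiceless after a vowel.

/-do/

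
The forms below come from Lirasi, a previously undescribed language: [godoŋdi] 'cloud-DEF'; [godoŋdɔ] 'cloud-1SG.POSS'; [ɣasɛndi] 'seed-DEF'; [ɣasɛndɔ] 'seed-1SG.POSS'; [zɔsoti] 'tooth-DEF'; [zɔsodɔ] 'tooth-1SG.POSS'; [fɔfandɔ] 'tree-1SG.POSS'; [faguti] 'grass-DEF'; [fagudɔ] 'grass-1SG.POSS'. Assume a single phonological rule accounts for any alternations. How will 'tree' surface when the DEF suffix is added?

The DEF morpheme has two allomorphs, [-di] and [-ti].
The 1SG.POSS suffix, which begins with [d], is invariant after every stem; so [d] is not altered by any rule here.
So the underlying form is /-ti/, and voiceless stops become voiced after a nasal.
After 'tree', which ends in a nasal, the suffix surfaces as [-di], giving [fɔfandi].

[fɔfandi]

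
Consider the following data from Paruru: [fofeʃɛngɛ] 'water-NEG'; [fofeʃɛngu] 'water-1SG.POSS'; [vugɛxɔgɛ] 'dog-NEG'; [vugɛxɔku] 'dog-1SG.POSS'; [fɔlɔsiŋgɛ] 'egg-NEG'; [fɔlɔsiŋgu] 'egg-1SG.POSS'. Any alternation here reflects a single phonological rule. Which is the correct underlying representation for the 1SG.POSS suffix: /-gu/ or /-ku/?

The 1SG.POSS suffix surfaces as [-gu] and [-ku], depending on the final segment of the stem.
The NEG suffix, which begins with [g], is invariant after every stem; so [g] is not altered by any rule here.
So the underlying form is /-ku/, and voiceless stops become voiced after a nasal.

/-ku/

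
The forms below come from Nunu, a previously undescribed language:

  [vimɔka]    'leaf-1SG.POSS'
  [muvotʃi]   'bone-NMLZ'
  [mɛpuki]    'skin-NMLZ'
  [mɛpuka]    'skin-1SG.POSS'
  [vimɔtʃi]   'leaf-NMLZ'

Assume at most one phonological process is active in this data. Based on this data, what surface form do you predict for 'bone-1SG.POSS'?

In [vimɔtʃi] and [vimɔka] the final segment of 'leaf' alternates: [tʃ] ~ [k].
Compare 'skin', with invariant [k] in [mɛpuki] and [mɛpuka]: an analysis with underlying /k/ and a rule producing [tʃ] before the NMLZ suffix would wrongly predict alternation here too.
The underlying segment must be /tʃ/; palato-alveolar /tʃ/ becomes [k] when no front vowel follows, yielding [k] there.
From [muvotʃi] the stem 'bone' is /muvotʃ/; when no front vowel follows this yields [muvoka].

[muvoka]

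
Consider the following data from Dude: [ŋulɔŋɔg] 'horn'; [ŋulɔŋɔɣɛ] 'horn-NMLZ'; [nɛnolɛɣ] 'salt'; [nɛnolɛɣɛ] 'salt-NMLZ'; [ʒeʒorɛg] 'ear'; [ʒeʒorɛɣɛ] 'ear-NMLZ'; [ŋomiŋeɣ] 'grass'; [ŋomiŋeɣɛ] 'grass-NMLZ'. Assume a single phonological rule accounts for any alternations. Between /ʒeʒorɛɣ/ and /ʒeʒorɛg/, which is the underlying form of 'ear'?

/ʒeʒorɛg/

In [ʒeʒorɛg] and [ʒeʒorɛɣɛ] the final segment of 'ear' alternates: [g] ~ [ɣ].
But 'grass' keeps [ɣ] in both environments ([ŋomiŋeɣ], [ŋomiŋeɣɛ]), so there is no rule changing /ɣ/ to [g] in isolation.
The alternation reflects intervocalic spirantization: voiced stops become fricatives between vowels. /g/ is underlying.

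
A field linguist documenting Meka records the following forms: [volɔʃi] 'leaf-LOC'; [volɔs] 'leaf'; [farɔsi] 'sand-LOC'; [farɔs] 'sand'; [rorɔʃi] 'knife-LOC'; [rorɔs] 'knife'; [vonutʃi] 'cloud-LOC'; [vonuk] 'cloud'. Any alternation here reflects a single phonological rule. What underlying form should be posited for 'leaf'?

The stem for 'leaf' ends in [ʃ] in [volɔʃi] but [s] in [volɔs].
Compare 'sand', with invariant [s] in [farɔsi] and [farɔs]: an analysis with underlying /s/ and a rule producing [ʃ] before the LOC suffix would wrongly predict alternation here too.
The alternation reflects depalatalization: palato-alveolar /tʃ/ and /ʃ/ become [k] and [s] when no front vowel follows. /ʃ/ is underlying.

/volɔʃ/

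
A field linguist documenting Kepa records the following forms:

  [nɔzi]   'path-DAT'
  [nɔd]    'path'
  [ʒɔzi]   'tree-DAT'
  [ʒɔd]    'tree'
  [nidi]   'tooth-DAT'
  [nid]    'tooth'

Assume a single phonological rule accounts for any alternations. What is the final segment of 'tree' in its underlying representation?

/z/

'tree' shows [z] ~ [d] at the end of the stem ([ʒɔzi] vs [ʒɔd]).
If /d/ were underlying and a rule turned it into [z] before the DAT suffix, 'tooth' would also alternate; but it has [d] in both [nidi] and [nid].
Therefore /z/ is basic and [d] is derived by word-final hardening (voiced fricatives become stops word-finally).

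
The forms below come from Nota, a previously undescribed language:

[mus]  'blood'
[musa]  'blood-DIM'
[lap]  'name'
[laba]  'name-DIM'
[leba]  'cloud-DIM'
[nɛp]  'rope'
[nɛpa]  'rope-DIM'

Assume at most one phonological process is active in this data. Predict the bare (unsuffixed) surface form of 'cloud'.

[lep]

In [lap] and [laba] the final segment of 'name' alternates: [p] ~ [b].
If /p/ were underlying and a rule turned it into [b] before the DIM suffix, 'rope' would also alternate; but it has [p] in both [nɛp] and [nɛpa].
The underlying segment must be /b/; voiced obstruents become voiceless word-finally, yielding [p] there.
From [leba] the stem 'cloud' is /leb/; word-finally this yields [lep].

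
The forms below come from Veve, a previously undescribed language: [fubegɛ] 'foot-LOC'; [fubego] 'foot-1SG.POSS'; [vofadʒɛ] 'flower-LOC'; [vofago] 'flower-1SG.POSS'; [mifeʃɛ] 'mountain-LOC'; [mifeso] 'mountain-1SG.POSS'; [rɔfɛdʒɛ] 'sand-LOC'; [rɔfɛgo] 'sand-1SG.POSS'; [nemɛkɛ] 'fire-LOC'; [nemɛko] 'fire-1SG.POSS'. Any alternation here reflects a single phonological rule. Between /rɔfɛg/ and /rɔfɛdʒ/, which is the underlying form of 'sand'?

The stem for 'sand' ends in [dʒ] in [rɔfɛdʒɛ] but [g] in [rɔfɛgo].
Compare 'foot', with invariant [g] in [fubegɛ] and [fubego]: an analysis with underlying /g/ and a rule producing [dʒ] before the LOC suffix would wrongly predict alternation here too.
So /dʒ/ is underlying, and a rule of depalatalization — palato-alveolar /dʒ/ and /ʃ/ become [g] and [s] when no front vowel follows — gives [g].

/rɔfɛdʒ/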